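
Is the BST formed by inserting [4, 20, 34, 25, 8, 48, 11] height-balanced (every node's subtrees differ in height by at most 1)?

Tree (level-order array): [4, None, 20, 8, 34, None, 11, 25, 48]
Definition: a tree is height-balanced if, at every node, |h(left) - h(right)| <= 1 (empty subtree has height -1).
Bottom-up per-node check:
  node 11: h_left=-1, h_right=-1, diff=0 [OK], height=0
  node 8: h_left=-1, h_right=0, diff=1 [OK], height=1
  node 25: h_left=-1, h_right=-1, diff=0 [OK], height=0
  node 48: h_left=-1, h_right=-1, diff=0 [OK], height=0
  node 34: h_left=0, h_right=0, diff=0 [OK], height=1
  node 20: h_left=1, h_right=1, diff=0 [OK], height=2
  node 4: h_left=-1, h_right=2, diff=3 [FAIL (|-1-2|=3 > 1)], height=3
Node 4 violates the condition: |-1 - 2| = 3 > 1.
Result: Not balanced


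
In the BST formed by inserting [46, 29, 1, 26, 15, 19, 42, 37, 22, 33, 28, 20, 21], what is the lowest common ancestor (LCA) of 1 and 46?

Tree insertion order: [46, 29, 1, 26, 15, 19, 42, 37, 22, 33, 28, 20, 21]
Tree (level-order array): [46, 29, None, 1, 42, None, 26, 37, None, 15, 28, 33, None, None, 19, None, None, None, None, None, 22, 20, None, None, 21]
In a BST, the LCA of p=1, q=46 is the first node v on the
root-to-leaf path with p <= v <= q (go left if both < v, right if both > v).
Walk from root:
  at 46: 1 <= 46 <= 46, this is the LCA
LCA = 46


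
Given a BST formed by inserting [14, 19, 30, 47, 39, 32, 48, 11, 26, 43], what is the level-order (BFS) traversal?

Tree insertion order: [14, 19, 30, 47, 39, 32, 48, 11, 26, 43]
Tree (level-order array): [14, 11, 19, None, None, None, 30, 26, 47, None, None, 39, 48, 32, 43]
BFS from the root, enqueuing left then right child of each popped node:
  queue [14] -> pop 14, enqueue [11, 19], visited so far: [14]
  queue [11, 19] -> pop 11, enqueue [none], visited so far: [14, 11]
  queue [19] -> pop 19, enqueue [30], visited so far: [14, 11, 19]
  queue [30] -> pop 30, enqueue [26, 47], visited so far: [14, 11, 19, 30]
  queue [26, 47] -> pop 26, enqueue [none], visited so far: [14, 11, 19, 30, 26]
  queue [47] -> pop 47, enqueue [39, 48], visited so far: [14, 11, 19, 30, 26, 47]
  queue [39, 48] -> pop 39, enqueue [32, 43], visited so far: [14, 11, 19, 30, 26, 47, 39]
  queue [48, 32, 43] -> pop 48, enqueue [none], visited so far: [14, 11, 19, 30, 26, 47, 39, 48]
  queue [32, 43] -> pop 32, enqueue [none], visited so far: [14, 11, 19, 30, 26, 47, 39, 48, 32]
  queue [43] -> pop 43, enqueue [none], visited so far: [14, 11, 19, 30, 26, 47, 39, 48, 32, 43]
Result: [14, 11, 19, 30, 26, 47, 39, 48, 32, 43]


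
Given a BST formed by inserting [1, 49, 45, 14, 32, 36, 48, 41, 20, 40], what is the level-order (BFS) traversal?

Tree insertion order: [1, 49, 45, 14, 32, 36, 48, 41, 20, 40]
Tree (level-order array): [1, None, 49, 45, None, 14, 48, None, 32, None, None, 20, 36, None, None, None, 41, 40]
BFS from the root, enqueuing left then right child of each popped node:
  queue [1] -> pop 1, enqueue [49], visited so far: [1]
  queue [49] -> pop 49, enqueue [45], visited so far: [1, 49]
  queue [45] -> pop 45, enqueue [14, 48], visited so far: [1, 49, 45]
  queue [14, 48] -> pop 14, enqueue [32], visited so far: [1, 49, 45, 14]
  queue [48, 32] -> pop 48, enqueue [none], visited so far: [1, 49, 45, 14, 48]
  queue [32] -> pop 32, enqueue [20, 36], visited so far: [1, 49, 45, 14, 48, 32]
  queue [20, 36] -> pop 20, enqueue [none], visited so far: [1, 49, 45, 14, 48, 32, 20]
  queue [36] -> pop 36, enqueue [41], visited so far: [1, 49, 45, 14, 48, 32, 20, 36]
  queue [41] -> pop 41, enqueue [40], visited so far: [1, 49, 45, 14, 48, 32, 20, 36, 41]
  queue [40] -> pop 40, enqueue [none], visited so far: [1, 49, 45, 14, 48, 32, 20, 36, 41, 40]
Result: [1, 49, 45, 14, 48, 32, 20, 36, 41, 40]


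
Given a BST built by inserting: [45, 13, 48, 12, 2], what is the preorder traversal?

Tree insertion order: [45, 13, 48, 12, 2]
Tree (level-order array): [45, 13, 48, 12, None, None, None, 2]
Preorder traversal: [45, 13, 12, 2, 48]


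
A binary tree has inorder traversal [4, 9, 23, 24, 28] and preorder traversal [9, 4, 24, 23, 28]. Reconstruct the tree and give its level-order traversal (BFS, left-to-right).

Inorder:  [4, 9, 23, 24, 28]
Preorder: [9, 4, 24, 23, 28]
Algorithm: preorder visits root first, so consume preorder in order;
for each root, split the current inorder slice at that value into
left-subtree inorder and right-subtree inorder, then recurse.
Recursive splits:
  root=9; inorder splits into left=[4], right=[23, 24, 28]
  root=4; inorder splits into left=[], right=[]
  root=24; inorder splits into left=[23], right=[28]
  root=23; inorder splits into left=[], right=[]
  root=28; inorder splits into left=[], right=[]
Reconstructed level-order: [9, 4, 24, 23, 28]


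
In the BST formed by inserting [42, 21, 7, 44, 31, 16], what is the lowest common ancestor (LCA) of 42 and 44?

Tree insertion order: [42, 21, 7, 44, 31, 16]
Tree (level-order array): [42, 21, 44, 7, 31, None, None, None, 16]
In a BST, the LCA of p=42, q=44 is the first node v on the
root-to-leaf path with p <= v <= q (go left if both < v, right if both > v).
Walk from root:
  at 42: 42 <= 42 <= 44, this is the LCA
LCA = 42


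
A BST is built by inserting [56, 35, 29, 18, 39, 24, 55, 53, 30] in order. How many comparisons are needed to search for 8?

Search path for 8: 56 -> 35 -> 29 -> 18
Found: False
Comparisons: 4


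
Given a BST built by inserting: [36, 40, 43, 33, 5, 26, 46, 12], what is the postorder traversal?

Tree insertion order: [36, 40, 43, 33, 5, 26, 46, 12]
Tree (level-order array): [36, 33, 40, 5, None, None, 43, None, 26, None, 46, 12]
Postorder traversal: [12, 26, 5, 33, 46, 43, 40, 36]


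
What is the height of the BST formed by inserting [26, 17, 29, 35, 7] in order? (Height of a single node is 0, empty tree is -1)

Insertion order: [26, 17, 29, 35, 7]
Tree (level-order array): [26, 17, 29, 7, None, None, 35]
Compute height bottom-up (empty subtree = -1):
  height(7) = 1 + max(-1, -1) = 0
  height(17) = 1 + max(0, -1) = 1
  height(35) = 1 + max(-1, -1) = 0
  height(29) = 1 + max(-1, 0) = 1
  height(26) = 1 + max(1, 1) = 2
Height = 2


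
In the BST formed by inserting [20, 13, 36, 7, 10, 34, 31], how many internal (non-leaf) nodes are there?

Tree built from: [20, 13, 36, 7, 10, 34, 31]
Tree (level-order array): [20, 13, 36, 7, None, 34, None, None, 10, 31]
Rule: An internal node has at least one child.
Per-node child counts:
  node 20: 2 child(ren)
  node 13: 1 child(ren)
  node 7: 1 child(ren)
  node 10: 0 child(ren)
  node 36: 1 child(ren)
  node 34: 1 child(ren)
  node 31: 0 child(ren)
Matching nodes: [20, 13, 7, 36, 34]
Count of internal (non-leaf) nodes: 5


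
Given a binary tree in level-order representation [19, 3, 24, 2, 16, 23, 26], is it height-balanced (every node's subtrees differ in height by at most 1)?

Tree (level-order array): [19, 3, 24, 2, 16, 23, 26]
Definition: a tree is height-balanced if, at every node, |h(left) - h(right)| <= 1 (empty subtree has height -1).
Bottom-up per-node check:
  node 2: h_left=-1, h_right=-1, diff=0 [OK], height=0
  node 16: h_left=-1, h_right=-1, diff=0 [OK], height=0
  node 3: h_left=0, h_right=0, diff=0 [OK], height=1
  node 23: h_left=-1, h_right=-1, diff=0 [OK], height=0
  node 26: h_left=-1, h_right=-1, diff=0 [OK], height=0
  node 24: h_left=0, h_right=0, diff=0 [OK], height=1
  node 19: h_left=1, h_right=1, diff=0 [OK], height=2
All nodes satisfy the balance condition.
Result: Balanced


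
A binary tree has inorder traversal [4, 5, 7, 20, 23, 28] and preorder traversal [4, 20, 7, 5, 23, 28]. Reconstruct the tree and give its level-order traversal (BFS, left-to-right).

Inorder:  [4, 5, 7, 20, 23, 28]
Preorder: [4, 20, 7, 5, 23, 28]
Algorithm: preorder visits root first, so consume preorder in order;
for each root, split the current inorder slice at that value into
left-subtree inorder and right-subtree inorder, then recurse.
Recursive splits:
  root=4; inorder splits into left=[], right=[5, 7, 20, 23, 28]
  root=20; inorder splits into left=[5, 7], right=[23, 28]
  root=7; inorder splits into left=[5], right=[]
  root=5; inorder splits into left=[], right=[]
  root=23; inorder splits into left=[], right=[28]
  root=28; inorder splits into left=[], right=[]
Reconstructed level-order: [4, 20, 7, 23, 5, 28]


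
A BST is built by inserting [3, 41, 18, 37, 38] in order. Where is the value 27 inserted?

Starting tree (level order): [3, None, 41, 18, None, None, 37, None, 38]
Insertion path: 3 -> 41 -> 18 -> 37
Result: insert 27 as left child of 37
Final tree (level order): [3, None, 41, 18, None, None, 37, 27, 38]


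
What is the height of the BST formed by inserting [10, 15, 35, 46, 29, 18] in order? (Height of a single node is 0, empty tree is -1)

Insertion order: [10, 15, 35, 46, 29, 18]
Tree (level-order array): [10, None, 15, None, 35, 29, 46, 18]
Compute height bottom-up (empty subtree = -1):
  height(18) = 1 + max(-1, -1) = 0
  height(29) = 1 + max(0, -1) = 1
  height(46) = 1 + max(-1, -1) = 0
  height(35) = 1 + max(1, 0) = 2
  height(15) = 1 + max(-1, 2) = 3
  height(10) = 1 + max(-1, 3) = 4
Height = 4


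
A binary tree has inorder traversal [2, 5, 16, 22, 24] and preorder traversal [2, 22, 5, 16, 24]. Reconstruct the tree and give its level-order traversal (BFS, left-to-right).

Inorder:  [2, 5, 16, 22, 24]
Preorder: [2, 22, 5, 16, 24]
Algorithm: preorder visits root first, so consume preorder in order;
for each root, split the current inorder slice at that value into
left-subtree inorder and right-subtree inorder, then recurse.
Recursive splits:
  root=2; inorder splits into left=[], right=[5, 16, 22, 24]
  root=22; inorder splits into left=[5, 16], right=[24]
  root=5; inorder splits into left=[], right=[16]
  root=16; inorder splits into left=[], right=[]
  root=24; inorder splits into left=[], right=[]
Reconstructed level-order: [2, 22, 5, 24, 16]


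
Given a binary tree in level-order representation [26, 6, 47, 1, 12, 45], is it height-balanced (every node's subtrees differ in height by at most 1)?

Tree (level-order array): [26, 6, 47, 1, 12, 45]
Definition: a tree is height-balanced if, at every node, |h(left) - h(right)| <= 1 (empty subtree has height -1).
Bottom-up per-node check:
  node 1: h_left=-1, h_right=-1, diff=0 [OK], height=0
  node 12: h_left=-1, h_right=-1, diff=0 [OK], height=0
  node 6: h_left=0, h_right=0, diff=0 [OK], height=1
  node 45: h_left=-1, h_right=-1, diff=0 [OK], height=0
  node 47: h_left=0, h_right=-1, diff=1 [OK], height=1
  node 26: h_left=1, h_right=1, diff=0 [OK], height=2
All nodes satisfy the balance condition.
Result: Balanced


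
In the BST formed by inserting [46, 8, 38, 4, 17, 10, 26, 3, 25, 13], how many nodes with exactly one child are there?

Tree built from: [46, 8, 38, 4, 17, 10, 26, 3, 25, 13]
Tree (level-order array): [46, 8, None, 4, 38, 3, None, 17, None, None, None, 10, 26, None, 13, 25]
Rule: These are nodes with exactly 1 non-null child.
Per-node child counts:
  node 46: 1 child(ren)
  node 8: 2 child(ren)
  node 4: 1 child(ren)
  node 3: 0 child(ren)
  node 38: 1 child(ren)
  node 17: 2 child(ren)
  node 10: 1 child(ren)
  node 13: 0 child(ren)
  node 26: 1 child(ren)
  node 25: 0 child(ren)
Matching nodes: [46, 4, 38, 10, 26]
Count of nodes with exactly one child: 5


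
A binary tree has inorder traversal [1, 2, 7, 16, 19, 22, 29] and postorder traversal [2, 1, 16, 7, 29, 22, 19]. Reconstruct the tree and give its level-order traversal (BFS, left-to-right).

Inorder:   [1, 2, 7, 16, 19, 22, 29]
Postorder: [2, 1, 16, 7, 29, 22, 19]
Algorithm: postorder visits root last, so walk postorder right-to-left;
each value is the root of the current inorder slice — split it at that
value, recurse on the right subtree first, then the left.
Recursive splits:
  root=19; inorder splits into left=[1, 2, 7, 16], right=[22, 29]
  root=22; inorder splits into left=[], right=[29]
  root=29; inorder splits into left=[], right=[]
  root=7; inorder splits into left=[1, 2], right=[16]
  root=16; inorder splits into left=[], right=[]
  root=1; inorder splits into left=[], right=[2]
  root=2; inorder splits into left=[], right=[]
Reconstructed level-order: [19, 7, 22, 1, 16, 29, 2]


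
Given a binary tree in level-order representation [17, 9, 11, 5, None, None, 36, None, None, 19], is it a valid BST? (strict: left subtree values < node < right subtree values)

Level-order array: [17, 9, 11, 5, None, None, 36, None, None, 19]
Validate using subtree bounds (lo, hi): at each node, require lo < value < hi,
then recurse left with hi=value and right with lo=value.
Preorder trace (stopping at first violation):
  at node 17 with bounds (-inf, +inf): OK
  at node 9 with bounds (-inf, 17): OK
  at node 5 with bounds (-inf, 9): OK
  at node 11 with bounds (17, +inf): VIOLATION
Node 11 violates its bound: not (17 < 11 < +inf).
Result: Not a valid BST


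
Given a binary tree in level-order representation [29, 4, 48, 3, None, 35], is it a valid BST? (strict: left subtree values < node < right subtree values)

Level-order array: [29, 4, 48, 3, None, 35]
Validate using subtree bounds (lo, hi): at each node, require lo < value < hi,
then recurse left with hi=value and right with lo=value.
Preorder trace (stopping at first violation):
  at node 29 with bounds (-inf, +inf): OK
  at node 4 with bounds (-inf, 29): OK
  at node 3 with bounds (-inf, 4): OK
  at node 48 with bounds (29, +inf): OK
  at node 35 with bounds (29, 48): OK
No violation found at any node.
Result: Valid BST


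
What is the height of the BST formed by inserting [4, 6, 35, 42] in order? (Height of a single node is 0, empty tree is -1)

Insertion order: [4, 6, 35, 42]
Tree (level-order array): [4, None, 6, None, 35, None, 42]
Compute height bottom-up (empty subtree = -1):
  height(42) = 1 + max(-1, -1) = 0
  height(35) = 1 + max(-1, 0) = 1
  height(6) = 1 + max(-1, 1) = 2
  height(4) = 1 + max(-1, 2) = 3
Height = 3


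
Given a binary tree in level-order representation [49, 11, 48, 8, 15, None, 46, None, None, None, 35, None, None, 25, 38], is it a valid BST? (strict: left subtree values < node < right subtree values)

Level-order array: [49, 11, 48, 8, 15, None, 46, None, None, None, 35, None, None, 25, 38]
Validate using subtree bounds (lo, hi): at each node, require lo < value < hi,
then recurse left with hi=value and right with lo=value.
Preorder trace (stopping at first violation):
  at node 49 with bounds (-inf, +inf): OK
  at node 11 with bounds (-inf, 49): OK
  at node 8 with bounds (-inf, 11): OK
  at node 15 with bounds (11, 49): OK
  at node 35 with bounds (15, 49): OK
  at node 25 with bounds (15, 35): OK
  at node 38 with bounds (35, 49): OK
  at node 48 with bounds (49, +inf): VIOLATION
Node 48 violates its bound: not (49 < 48 < +inf).
Result: Not a valid BST


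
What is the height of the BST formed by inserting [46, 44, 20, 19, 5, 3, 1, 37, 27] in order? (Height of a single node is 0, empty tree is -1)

Insertion order: [46, 44, 20, 19, 5, 3, 1, 37, 27]
Tree (level-order array): [46, 44, None, 20, None, 19, 37, 5, None, 27, None, 3, None, None, None, 1]
Compute height bottom-up (empty subtree = -1):
  height(1) = 1 + max(-1, -1) = 0
  height(3) = 1 + max(0, -1) = 1
  height(5) = 1 + max(1, -1) = 2
  height(19) = 1 + max(2, -1) = 3
  height(27) = 1 + max(-1, -1) = 0
  height(37) = 1 + max(0, -1) = 1
  height(20) = 1 + max(3, 1) = 4
  height(44) = 1 + max(4, -1) = 5
  height(46) = 1 + max(5, -1) = 6
Height = 6


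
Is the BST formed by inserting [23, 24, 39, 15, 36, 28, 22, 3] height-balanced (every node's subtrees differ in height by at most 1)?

Tree (level-order array): [23, 15, 24, 3, 22, None, 39, None, None, None, None, 36, None, 28]
Definition: a tree is height-balanced if, at every node, |h(left) - h(right)| <= 1 (empty subtree has height -1).
Bottom-up per-node check:
  node 3: h_left=-1, h_right=-1, diff=0 [OK], height=0
  node 22: h_left=-1, h_right=-1, diff=0 [OK], height=0
  node 15: h_left=0, h_right=0, diff=0 [OK], height=1
  node 28: h_left=-1, h_right=-1, diff=0 [OK], height=0
  node 36: h_left=0, h_right=-1, diff=1 [OK], height=1
  node 39: h_left=1, h_right=-1, diff=2 [FAIL (|1--1|=2 > 1)], height=2
  node 24: h_left=-1, h_right=2, diff=3 [FAIL (|-1-2|=3 > 1)], height=3
  node 23: h_left=1, h_right=3, diff=2 [FAIL (|1-3|=2 > 1)], height=4
Node 39 violates the condition: |1 - -1| = 2 > 1.
Result: Not balanced


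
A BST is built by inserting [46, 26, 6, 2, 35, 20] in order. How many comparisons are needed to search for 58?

Search path for 58: 46
Found: False
Comparisons: 1


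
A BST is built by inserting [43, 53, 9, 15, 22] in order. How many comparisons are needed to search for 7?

Search path for 7: 43 -> 9
Found: False
Comparisons: 2


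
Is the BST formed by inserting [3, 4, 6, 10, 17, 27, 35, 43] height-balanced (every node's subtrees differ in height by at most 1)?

Tree (level-order array): [3, None, 4, None, 6, None, 10, None, 17, None, 27, None, 35, None, 43]
Definition: a tree is height-balanced if, at every node, |h(left) - h(right)| <= 1 (empty subtree has height -1).
Bottom-up per-node check:
  node 43: h_left=-1, h_right=-1, diff=0 [OK], height=0
  node 35: h_left=-1, h_right=0, diff=1 [OK], height=1
  node 27: h_left=-1, h_right=1, diff=2 [FAIL (|-1-1|=2 > 1)], height=2
  node 17: h_left=-1, h_right=2, diff=3 [FAIL (|-1-2|=3 > 1)], height=3
  node 10: h_left=-1, h_right=3, diff=4 [FAIL (|-1-3|=4 > 1)], height=4
  node 6: h_left=-1, h_right=4, diff=5 [FAIL (|-1-4|=5 > 1)], height=5
  node 4: h_left=-1, h_right=5, diff=6 [FAIL (|-1-5|=6 > 1)], height=6
  node 3: h_left=-1, h_right=6, diff=7 [FAIL (|-1-6|=7 > 1)], height=7
Node 27 violates the condition: |-1 - 1| = 2 > 1.
Result: Not balanced


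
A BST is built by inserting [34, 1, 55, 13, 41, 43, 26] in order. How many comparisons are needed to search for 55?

Search path for 55: 34 -> 55
Found: True
Comparisons: 2


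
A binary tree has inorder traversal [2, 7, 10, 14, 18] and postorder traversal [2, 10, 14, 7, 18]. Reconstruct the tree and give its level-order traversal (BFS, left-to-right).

Inorder:   [2, 7, 10, 14, 18]
Postorder: [2, 10, 14, 7, 18]
Algorithm: postorder visits root last, so walk postorder right-to-left;
each value is the root of the current inorder slice — split it at that
value, recurse on the right subtree first, then the left.
Recursive splits:
  root=18; inorder splits into left=[2, 7, 10, 14], right=[]
  root=7; inorder splits into left=[2], right=[10, 14]
  root=14; inorder splits into left=[10], right=[]
  root=10; inorder splits into left=[], right=[]
  root=2; inorder splits into left=[], right=[]
Reconstructed level-order: [18, 7, 2, 14, 10]


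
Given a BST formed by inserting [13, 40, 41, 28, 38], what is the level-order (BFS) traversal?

Tree insertion order: [13, 40, 41, 28, 38]
Tree (level-order array): [13, None, 40, 28, 41, None, 38]
BFS from the root, enqueuing left then right child of each popped node:
  queue [13] -> pop 13, enqueue [40], visited so far: [13]
  queue [40] -> pop 40, enqueue [28, 41], visited so far: [13, 40]
  queue [28, 41] -> pop 28, enqueue [38], visited so far: [13, 40, 28]
  queue [41, 38] -> pop 41, enqueue [none], visited so far: [13, 40, 28, 41]
  queue [38] -> pop 38, enqueue [none], visited so far: [13, 40, 28, 41, 38]
Result: [13, 40, 28, 41, 38]


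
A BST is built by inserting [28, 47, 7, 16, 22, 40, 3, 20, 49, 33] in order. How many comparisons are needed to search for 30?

Search path for 30: 28 -> 47 -> 40 -> 33
Found: False
Comparisons: 4


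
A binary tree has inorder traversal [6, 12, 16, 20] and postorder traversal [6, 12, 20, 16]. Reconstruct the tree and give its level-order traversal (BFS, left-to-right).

Inorder:   [6, 12, 16, 20]
Postorder: [6, 12, 20, 16]
Algorithm: postorder visits root last, so walk postorder right-to-left;
each value is the root of the current inorder slice — split it at that
value, recurse on the right subtree first, then the left.
Recursive splits:
  root=16; inorder splits into left=[6, 12], right=[20]
  root=20; inorder splits into left=[], right=[]
  root=12; inorder splits into left=[6], right=[]
  root=6; inorder splits into left=[], right=[]
Reconstructed level-order: [16, 12, 20, 6]


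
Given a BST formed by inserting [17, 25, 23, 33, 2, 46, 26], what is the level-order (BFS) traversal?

Tree insertion order: [17, 25, 23, 33, 2, 46, 26]
Tree (level-order array): [17, 2, 25, None, None, 23, 33, None, None, 26, 46]
BFS from the root, enqueuing left then right child of each popped node:
  queue [17] -> pop 17, enqueue [2, 25], visited so far: [17]
  queue [2, 25] -> pop 2, enqueue [none], visited so far: [17, 2]
  queue [25] -> pop 25, enqueue [23, 33], visited so far: [17, 2, 25]
  queue [23, 33] -> pop 23, enqueue [none], visited so far: [17, 2, 25, 23]
  queue [33] -> pop 33, enqueue [26, 46], visited so far: [17, 2, 25, 23, 33]
  queue [26, 46] -> pop 26, enqueue [none], visited so far: [17, 2, 25, 23, 33, 26]
  queue [46] -> pop 46, enqueue [none], visited so far: [17, 2, 25, 23, 33, 26, 46]
Result: [17, 2, 25, 23, 33, 26, 46]


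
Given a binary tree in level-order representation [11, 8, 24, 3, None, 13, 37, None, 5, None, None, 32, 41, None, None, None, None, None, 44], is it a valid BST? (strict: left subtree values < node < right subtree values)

Level-order array: [11, 8, 24, 3, None, 13, 37, None, 5, None, None, 32, 41, None, None, None, None, None, 44]
Validate using subtree bounds (lo, hi): at each node, require lo < value < hi,
then recurse left with hi=value and right with lo=value.
Preorder trace (stopping at first violation):
  at node 11 with bounds (-inf, +inf): OK
  at node 8 with bounds (-inf, 11): OK
  at node 3 with bounds (-inf, 8): OK
  at node 5 with bounds (3, 8): OK
  at node 24 with bounds (11, +inf): OK
  at node 13 with bounds (11, 24): OK
  at node 37 with bounds (24, +inf): OK
  at node 32 with bounds (24, 37): OK
  at node 41 with bounds (37, +inf): OK
  at node 44 with bounds (41, +inf): OK
No violation found at any node.
Result: Valid BST


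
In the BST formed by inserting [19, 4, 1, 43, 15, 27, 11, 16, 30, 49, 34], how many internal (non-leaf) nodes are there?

Tree built from: [19, 4, 1, 43, 15, 27, 11, 16, 30, 49, 34]
Tree (level-order array): [19, 4, 43, 1, 15, 27, 49, None, None, 11, 16, None, 30, None, None, None, None, None, None, None, 34]
Rule: An internal node has at least one child.
Per-node child counts:
  node 19: 2 child(ren)
  node 4: 2 child(ren)
  node 1: 0 child(ren)
  node 15: 2 child(ren)
  node 11: 0 child(ren)
  node 16: 0 child(ren)
  node 43: 2 child(ren)
  node 27: 1 child(ren)
  node 30: 1 child(ren)
  node 34: 0 child(ren)
  node 49: 0 child(ren)
Matching nodes: [19, 4, 15, 43, 27, 30]
Count of internal (non-leaf) nodes: 6


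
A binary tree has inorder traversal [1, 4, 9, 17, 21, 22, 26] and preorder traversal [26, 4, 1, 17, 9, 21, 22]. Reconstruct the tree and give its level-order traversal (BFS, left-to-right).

Inorder:  [1, 4, 9, 17, 21, 22, 26]
Preorder: [26, 4, 1, 17, 9, 21, 22]
Algorithm: preorder visits root first, so consume preorder in order;
for each root, split the current inorder slice at that value into
left-subtree inorder and right-subtree inorder, then recurse.
Recursive splits:
  root=26; inorder splits into left=[1, 4, 9, 17, 21, 22], right=[]
  root=4; inorder splits into left=[1], right=[9, 17, 21, 22]
  root=1; inorder splits into left=[], right=[]
  root=17; inorder splits into left=[9], right=[21, 22]
  root=9; inorder splits into left=[], right=[]
  root=21; inorder splits into left=[], right=[22]
  root=22; inorder splits into left=[], right=[]
Reconstructed level-order: [26, 4, 1, 17, 9, 21, 22]


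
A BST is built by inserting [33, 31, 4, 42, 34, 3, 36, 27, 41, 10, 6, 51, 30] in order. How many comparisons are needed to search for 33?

Search path for 33: 33
Found: True
Comparisons: 1


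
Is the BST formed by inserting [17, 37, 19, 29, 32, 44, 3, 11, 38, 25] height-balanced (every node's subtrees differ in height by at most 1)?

Tree (level-order array): [17, 3, 37, None, 11, 19, 44, None, None, None, 29, 38, None, 25, 32]
Definition: a tree is height-balanced if, at every node, |h(left) - h(right)| <= 1 (empty subtree has height -1).
Bottom-up per-node check:
  node 11: h_left=-1, h_right=-1, diff=0 [OK], height=0
  node 3: h_left=-1, h_right=0, diff=1 [OK], height=1
  node 25: h_left=-1, h_right=-1, diff=0 [OK], height=0
  node 32: h_left=-1, h_right=-1, diff=0 [OK], height=0
  node 29: h_left=0, h_right=0, diff=0 [OK], height=1
  node 19: h_left=-1, h_right=1, diff=2 [FAIL (|-1-1|=2 > 1)], height=2
  node 38: h_left=-1, h_right=-1, diff=0 [OK], height=0
  node 44: h_left=0, h_right=-1, diff=1 [OK], height=1
  node 37: h_left=2, h_right=1, diff=1 [OK], height=3
  node 17: h_left=1, h_right=3, diff=2 [FAIL (|1-3|=2 > 1)], height=4
Node 19 violates the condition: |-1 - 1| = 2 > 1.
Result: Not balanced


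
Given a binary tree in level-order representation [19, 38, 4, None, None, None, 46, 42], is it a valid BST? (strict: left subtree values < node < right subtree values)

Level-order array: [19, 38, 4, None, None, None, 46, 42]
Validate using subtree bounds (lo, hi): at each node, require lo < value < hi,
then recurse left with hi=value and right with lo=value.
Preorder trace (stopping at first violation):
  at node 19 with bounds (-inf, +inf): OK
  at node 38 with bounds (-inf, 19): VIOLATION
Node 38 violates its bound: not (-inf < 38 < 19).
Result: Not a valid BST


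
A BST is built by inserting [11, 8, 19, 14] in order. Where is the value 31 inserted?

Starting tree (level order): [11, 8, 19, None, None, 14]
Insertion path: 11 -> 19
Result: insert 31 as right child of 19
Final tree (level order): [11, 8, 19, None, None, 14, 31]


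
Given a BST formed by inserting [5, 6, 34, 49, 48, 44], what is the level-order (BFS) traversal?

Tree insertion order: [5, 6, 34, 49, 48, 44]
Tree (level-order array): [5, None, 6, None, 34, None, 49, 48, None, 44]
BFS from the root, enqueuing left then right child of each popped node:
  queue [5] -> pop 5, enqueue [6], visited so far: [5]
  queue [6] -> pop 6, enqueue [34], visited so far: [5, 6]
  queue [34] -> pop 34, enqueue [49], visited so far: [5, 6, 34]
  queue [49] -> pop 49, enqueue [48], visited so far: [5, 6, 34, 49]
  queue [48] -> pop 48, enqueue [44], visited so far: [5, 6, 34, 49, 48]
  queue [44] -> pop 44, enqueue [none], visited so far: [5, 6, 34, 49, 48, 44]
Result: [5, 6, 34, 49, 48, 44]


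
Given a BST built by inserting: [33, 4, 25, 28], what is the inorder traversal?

Tree insertion order: [33, 4, 25, 28]
Tree (level-order array): [33, 4, None, None, 25, None, 28]
Inorder traversal: [4, 25, 28, 33]


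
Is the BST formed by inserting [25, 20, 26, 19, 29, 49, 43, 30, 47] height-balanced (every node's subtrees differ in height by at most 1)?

Tree (level-order array): [25, 20, 26, 19, None, None, 29, None, None, None, 49, 43, None, 30, 47]
Definition: a tree is height-balanced if, at every node, |h(left) - h(right)| <= 1 (empty subtree has height -1).
Bottom-up per-node check:
  node 19: h_left=-1, h_right=-1, diff=0 [OK], height=0
  node 20: h_left=0, h_right=-1, diff=1 [OK], height=1
  node 30: h_left=-1, h_right=-1, diff=0 [OK], height=0
  node 47: h_left=-1, h_right=-1, diff=0 [OK], height=0
  node 43: h_left=0, h_right=0, diff=0 [OK], height=1
  node 49: h_left=1, h_right=-1, diff=2 [FAIL (|1--1|=2 > 1)], height=2
  node 29: h_left=-1, h_right=2, diff=3 [FAIL (|-1-2|=3 > 1)], height=3
  node 26: h_left=-1, h_right=3, diff=4 [FAIL (|-1-3|=4 > 1)], height=4
  node 25: h_left=1, h_right=4, diff=3 [FAIL (|1-4|=3 > 1)], height=5
Node 49 violates the condition: |1 - -1| = 2 > 1.
Result: Not balanced


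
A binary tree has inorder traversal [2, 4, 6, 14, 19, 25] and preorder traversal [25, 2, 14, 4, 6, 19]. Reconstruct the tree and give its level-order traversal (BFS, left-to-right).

Inorder:  [2, 4, 6, 14, 19, 25]
Preorder: [25, 2, 14, 4, 6, 19]
Algorithm: preorder visits root first, so consume preorder in order;
for each root, split the current inorder slice at that value into
left-subtree inorder and right-subtree inorder, then recurse.
Recursive splits:
  root=25; inorder splits into left=[2, 4, 6, 14, 19], right=[]
  root=2; inorder splits into left=[], right=[4, 6, 14, 19]
  root=14; inorder splits into left=[4, 6], right=[19]
  root=4; inorder splits into left=[], right=[6]
  root=6; inorder splits into left=[], right=[]
  root=19; inorder splits into left=[], right=[]
Reconstructed level-order: [25, 2, 14, 4, 19, 6]


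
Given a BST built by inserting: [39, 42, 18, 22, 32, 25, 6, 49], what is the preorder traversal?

Tree insertion order: [39, 42, 18, 22, 32, 25, 6, 49]
Tree (level-order array): [39, 18, 42, 6, 22, None, 49, None, None, None, 32, None, None, 25]
Preorder traversal: [39, 18, 6, 22, 32, 25, 42, 49]


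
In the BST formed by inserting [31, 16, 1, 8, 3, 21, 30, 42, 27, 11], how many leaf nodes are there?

Tree built from: [31, 16, 1, 8, 3, 21, 30, 42, 27, 11]
Tree (level-order array): [31, 16, 42, 1, 21, None, None, None, 8, None, 30, 3, 11, 27]
Rule: A leaf has 0 children.
Per-node child counts:
  node 31: 2 child(ren)
  node 16: 2 child(ren)
  node 1: 1 child(ren)
  node 8: 2 child(ren)
  node 3: 0 child(ren)
  node 11: 0 child(ren)
  node 21: 1 child(ren)
  node 30: 1 child(ren)
  node 27: 0 child(ren)
  node 42: 0 child(ren)
Matching nodes: [3, 11, 27, 42]
Count of leaf nodes: 4


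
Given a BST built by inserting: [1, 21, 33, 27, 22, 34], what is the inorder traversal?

Tree insertion order: [1, 21, 33, 27, 22, 34]
Tree (level-order array): [1, None, 21, None, 33, 27, 34, 22]
Inorder traversal: [1, 21, 22, 27, 33, 34]


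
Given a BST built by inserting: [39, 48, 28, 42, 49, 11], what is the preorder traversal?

Tree insertion order: [39, 48, 28, 42, 49, 11]
Tree (level-order array): [39, 28, 48, 11, None, 42, 49]
Preorder traversal: [39, 28, 11, 48, 42, 49]


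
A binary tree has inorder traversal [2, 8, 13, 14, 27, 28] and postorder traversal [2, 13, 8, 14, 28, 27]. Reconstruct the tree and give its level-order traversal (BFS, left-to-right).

Inorder:   [2, 8, 13, 14, 27, 28]
Postorder: [2, 13, 8, 14, 28, 27]
Algorithm: postorder visits root last, so walk postorder right-to-left;
each value is the root of the current inorder slice — split it at that
value, recurse on the right subtree first, then the left.
Recursive splits:
  root=27; inorder splits into left=[2, 8, 13, 14], right=[28]
  root=28; inorder splits into left=[], right=[]
  root=14; inorder splits into left=[2, 8, 13], right=[]
  root=8; inorder splits into left=[2], right=[13]
  root=13; inorder splits into left=[], right=[]
  root=2; inorder splits into left=[], right=[]
Reconstructed level-order: [27, 14, 28, 8, 2, 13]


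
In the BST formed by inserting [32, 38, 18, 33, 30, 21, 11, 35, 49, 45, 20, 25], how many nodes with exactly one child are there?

Tree built from: [32, 38, 18, 33, 30, 21, 11, 35, 49, 45, 20, 25]
Tree (level-order array): [32, 18, 38, 11, 30, 33, 49, None, None, 21, None, None, 35, 45, None, 20, 25]
Rule: These are nodes with exactly 1 non-null child.
Per-node child counts:
  node 32: 2 child(ren)
  node 18: 2 child(ren)
  node 11: 0 child(ren)
  node 30: 1 child(ren)
  node 21: 2 child(ren)
  node 20: 0 child(ren)
  node 25: 0 child(ren)
  node 38: 2 child(ren)
  node 33: 1 child(ren)
  node 35: 0 child(ren)
  node 49: 1 child(ren)
  node 45: 0 child(ren)
Matching nodes: [30, 33, 49]
Count of nodes with exactly one child: 3


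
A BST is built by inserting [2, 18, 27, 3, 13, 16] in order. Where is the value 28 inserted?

Starting tree (level order): [2, None, 18, 3, 27, None, 13, None, None, None, 16]
Insertion path: 2 -> 18 -> 27
Result: insert 28 as right child of 27
Final tree (level order): [2, None, 18, 3, 27, None, 13, None, 28, None, 16]


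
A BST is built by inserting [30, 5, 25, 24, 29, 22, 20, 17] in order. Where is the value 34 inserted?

Starting tree (level order): [30, 5, None, None, 25, 24, 29, 22, None, None, None, 20, None, 17]
Insertion path: 30
Result: insert 34 as right child of 30
Final tree (level order): [30, 5, 34, None, 25, None, None, 24, 29, 22, None, None, None, 20, None, 17]


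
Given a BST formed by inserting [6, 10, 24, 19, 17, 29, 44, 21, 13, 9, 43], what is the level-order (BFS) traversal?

Tree insertion order: [6, 10, 24, 19, 17, 29, 44, 21, 13, 9, 43]
Tree (level-order array): [6, None, 10, 9, 24, None, None, 19, 29, 17, 21, None, 44, 13, None, None, None, 43]
BFS from the root, enqueuing left then right child of each popped node:
  queue [6] -> pop 6, enqueue [10], visited so far: [6]
  queue [10] -> pop 10, enqueue [9, 24], visited so far: [6, 10]
  queue [9, 24] -> pop 9, enqueue [none], visited so far: [6, 10, 9]
  queue [24] -> pop 24, enqueue [19, 29], visited so far: [6, 10, 9, 24]
  queue [19, 29] -> pop 19, enqueue [17, 21], visited so far: [6, 10, 9, 24, 19]
  queue [29, 17, 21] -> pop 29, enqueue [44], visited so far: [6, 10, 9, 24, 19, 29]
  queue [17, 21, 44] -> pop 17, enqueue [13], visited so far: [6, 10, 9, 24, 19, 29, 17]
  queue [21, 44, 13] -> pop 21, enqueue [none], visited so far: [6, 10, 9, 24, 19, 29, 17, 21]
  queue [44, 13] -> pop 44, enqueue [43], visited so far: [6, 10, 9, 24, 19, 29, 17, 21, 44]
  queue [13, 43] -> pop 13, enqueue [none], visited so far: [6, 10, 9, 24, 19, 29, 17, 21, 44, 13]
  queue [43] -> pop 43, enqueue [none], visited so far: [6, 10, 9, 24, 19, 29, 17, 21, 44, 13, 43]
Result: [6, 10, 9, 24, 19, 29, 17, 21, 44, 13, 43]


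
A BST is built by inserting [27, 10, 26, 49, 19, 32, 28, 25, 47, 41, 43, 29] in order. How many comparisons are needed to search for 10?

Search path for 10: 27 -> 10
Found: True
Comparisons: 2


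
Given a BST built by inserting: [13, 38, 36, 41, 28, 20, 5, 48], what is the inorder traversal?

Tree insertion order: [13, 38, 36, 41, 28, 20, 5, 48]
Tree (level-order array): [13, 5, 38, None, None, 36, 41, 28, None, None, 48, 20]
Inorder traversal: [5, 13, 20, 28, 36, 38, 41, 48]


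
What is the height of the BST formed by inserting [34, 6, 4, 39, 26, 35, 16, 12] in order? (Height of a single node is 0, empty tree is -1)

Insertion order: [34, 6, 4, 39, 26, 35, 16, 12]
Tree (level-order array): [34, 6, 39, 4, 26, 35, None, None, None, 16, None, None, None, 12]
Compute height bottom-up (empty subtree = -1):
  height(4) = 1 + max(-1, -1) = 0
  height(12) = 1 + max(-1, -1) = 0
  height(16) = 1 + max(0, -1) = 1
  height(26) = 1 + max(1, -1) = 2
  height(6) = 1 + max(0, 2) = 3
  height(35) = 1 + max(-1, -1) = 0
  height(39) = 1 + max(0, -1) = 1
  height(34) = 1 + max(3, 1) = 4
Height = 4


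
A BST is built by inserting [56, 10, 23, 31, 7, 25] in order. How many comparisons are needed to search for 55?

Search path for 55: 56 -> 10 -> 23 -> 31
Found: False
Comparisons: 4


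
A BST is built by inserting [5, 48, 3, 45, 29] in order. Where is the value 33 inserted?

Starting tree (level order): [5, 3, 48, None, None, 45, None, 29]
Insertion path: 5 -> 48 -> 45 -> 29
Result: insert 33 as right child of 29
Final tree (level order): [5, 3, 48, None, None, 45, None, 29, None, None, 33]


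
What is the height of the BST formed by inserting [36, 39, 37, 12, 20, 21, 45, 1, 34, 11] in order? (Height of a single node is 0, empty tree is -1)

Insertion order: [36, 39, 37, 12, 20, 21, 45, 1, 34, 11]
Tree (level-order array): [36, 12, 39, 1, 20, 37, 45, None, 11, None, 21, None, None, None, None, None, None, None, 34]
Compute height bottom-up (empty subtree = -1):
  height(11) = 1 + max(-1, -1) = 0
  height(1) = 1 + max(-1, 0) = 1
  height(34) = 1 + max(-1, -1) = 0
  height(21) = 1 + max(-1, 0) = 1
  height(20) = 1 + max(-1, 1) = 2
  height(12) = 1 + max(1, 2) = 3
  height(37) = 1 + max(-1, -1) = 0
  height(45) = 1 + max(-1, -1) = 0
  height(39) = 1 + max(0, 0) = 1
  height(36) = 1 + max(3, 1) = 4
Height = 4


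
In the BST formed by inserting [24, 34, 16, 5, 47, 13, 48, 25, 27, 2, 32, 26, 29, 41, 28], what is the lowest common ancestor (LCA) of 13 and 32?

Tree insertion order: [24, 34, 16, 5, 47, 13, 48, 25, 27, 2, 32, 26, 29, 41, 28]
Tree (level-order array): [24, 16, 34, 5, None, 25, 47, 2, 13, None, 27, 41, 48, None, None, None, None, 26, 32, None, None, None, None, None, None, 29, None, 28]
In a BST, the LCA of p=13, q=32 is the first node v on the
root-to-leaf path with p <= v <= q (go left if both < v, right if both > v).
Walk from root:
  at 24: 13 <= 24 <= 32, this is the LCA
LCA = 24


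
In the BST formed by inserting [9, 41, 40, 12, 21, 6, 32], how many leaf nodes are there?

Tree built from: [9, 41, 40, 12, 21, 6, 32]
Tree (level-order array): [9, 6, 41, None, None, 40, None, 12, None, None, 21, None, 32]
Rule: A leaf has 0 children.
Per-node child counts:
  node 9: 2 child(ren)
  node 6: 0 child(ren)
  node 41: 1 child(ren)
  node 40: 1 child(ren)
  node 12: 1 child(ren)
  node 21: 1 child(ren)
  node 32: 0 child(ren)
Matching nodes: [6, 32]
Count of leaf nodes: 2


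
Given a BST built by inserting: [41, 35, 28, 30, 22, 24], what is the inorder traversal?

Tree insertion order: [41, 35, 28, 30, 22, 24]
Tree (level-order array): [41, 35, None, 28, None, 22, 30, None, 24]
Inorder traversal: [22, 24, 28, 30, 35, 41]


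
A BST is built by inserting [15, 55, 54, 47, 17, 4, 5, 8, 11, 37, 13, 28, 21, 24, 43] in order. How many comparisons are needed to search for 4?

Search path for 4: 15 -> 4
Found: True
Comparisons: 2


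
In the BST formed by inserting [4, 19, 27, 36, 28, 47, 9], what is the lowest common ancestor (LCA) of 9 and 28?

Tree insertion order: [4, 19, 27, 36, 28, 47, 9]
Tree (level-order array): [4, None, 19, 9, 27, None, None, None, 36, 28, 47]
In a BST, the LCA of p=9, q=28 is the first node v on the
root-to-leaf path with p <= v <= q (go left if both < v, right if both > v).
Walk from root:
  at 4: both 9 and 28 > 4, go right
  at 19: 9 <= 19 <= 28, this is the LCA
LCA = 19


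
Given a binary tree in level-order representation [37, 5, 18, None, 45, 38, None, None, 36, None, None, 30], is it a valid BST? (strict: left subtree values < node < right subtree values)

Level-order array: [37, 5, 18, None, 45, 38, None, None, 36, None, None, 30]
Validate using subtree bounds (lo, hi): at each node, require lo < value < hi,
then recurse left with hi=value and right with lo=value.
Preorder trace (stopping at first violation):
  at node 37 with bounds (-inf, +inf): OK
  at node 5 with bounds (-inf, 37): OK
  at node 45 with bounds (5, 37): VIOLATION
Node 45 violates its bound: not (5 < 45 < 37).
Result: Not a valid BST


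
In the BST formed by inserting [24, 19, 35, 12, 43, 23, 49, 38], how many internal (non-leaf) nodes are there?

Tree built from: [24, 19, 35, 12, 43, 23, 49, 38]
Tree (level-order array): [24, 19, 35, 12, 23, None, 43, None, None, None, None, 38, 49]
Rule: An internal node has at least one child.
Per-node child counts:
  node 24: 2 child(ren)
  node 19: 2 child(ren)
  node 12: 0 child(ren)
  node 23: 0 child(ren)
  node 35: 1 child(ren)
  node 43: 2 child(ren)
  node 38: 0 child(ren)
  node 49: 0 child(ren)
Matching nodes: [24, 19, 35, 43]
Count of internal (non-leaf) nodes: 4


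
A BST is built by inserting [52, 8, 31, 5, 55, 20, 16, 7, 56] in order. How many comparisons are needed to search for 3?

Search path for 3: 52 -> 8 -> 5
Found: False
Comparisons: 3


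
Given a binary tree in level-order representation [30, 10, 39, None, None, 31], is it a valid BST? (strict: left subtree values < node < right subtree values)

Level-order array: [30, 10, 39, None, None, 31]
Validate using subtree bounds (lo, hi): at each node, require lo < value < hi,
then recurse left with hi=value and right with lo=value.
Preorder trace (stopping at first violation):
  at node 30 with bounds (-inf, +inf): OK
  at node 10 with bounds (-inf, 30): OK
  at node 39 with bounds (30, +inf): OK
  at node 31 with bounds (30, 39): OK
No violation found at any node.
Result: Valid BST


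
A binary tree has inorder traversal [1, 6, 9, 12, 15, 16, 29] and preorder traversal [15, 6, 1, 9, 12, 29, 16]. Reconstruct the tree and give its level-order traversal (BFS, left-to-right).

Inorder:  [1, 6, 9, 12, 15, 16, 29]
Preorder: [15, 6, 1, 9, 12, 29, 16]
Algorithm: preorder visits root first, so consume preorder in order;
for each root, split the current inorder slice at that value into
left-subtree inorder and right-subtree inorder, then recurse.
Recursive splits:
  root=15; inorder splits into left=[1, 6, 9, 12], right=[16, 29]
  root=6; inorder splits into left=[1], right=[9, 12]
  root=1; inorder splits into left=[], right=[]
  root=9; inorder splits into left=[], right=[12]
  root=12; inorder splits into left=[], right=[]
  root=29; inorder splits into left=[16], right=[]
  root=16; inorder splits into left=[], right=[]
Reconstructed level-order: [15, 6, 29, 1, 9, 16, 12]
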